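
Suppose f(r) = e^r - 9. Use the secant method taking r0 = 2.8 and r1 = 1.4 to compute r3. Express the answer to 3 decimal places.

2.310

f(2.8) = 7.44465, f(1.4) = -4.94480
r2 = 1.40000 − (-4.94480)·(1.40000 − 2.80000) / (-4.94480 − 7.44465) = 1.40000 − (6.92272)/(-12.38945) = 1.95876
f(1.95876) = -1.90947
r3 = 1.95876 − (-1.90947)·(1.95876 − 1.40000) / (-1.90947 − (-4.94480)) = 1.95876 − (-1.06694)/(3.03533) = 2.31027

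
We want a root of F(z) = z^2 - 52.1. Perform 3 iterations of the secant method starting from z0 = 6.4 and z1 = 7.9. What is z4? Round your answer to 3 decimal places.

F(6.4) = -11.14000, F(7.9) = 10.31000
z2 = 7.90000 − 10.31000·(7.90000 − 6.40000) / (10.31000 − (-11.14000)) = 7.90000 − (15.46500)/(21.45000) = 7.17902
F(7.17902) = -0.56166
z3 = 7.17902 − (-0.56166)·(7.17902 − 7.90000) / (-0.56166 − 10.31000) = 7.17902 − (0.40494)/(-10.87166) = 7.21627
F(7.21627) = -0.02547
z4 = 7.21627 − (-0.02547)·(7.21627 − 7.17902) / (-0.02547 − (-0.56166)) = 7.21627 − (-0.00095)/(0.53619) = 7.21804

7.218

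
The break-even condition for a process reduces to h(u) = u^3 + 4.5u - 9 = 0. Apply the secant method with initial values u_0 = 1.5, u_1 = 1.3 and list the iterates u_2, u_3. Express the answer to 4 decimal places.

1.3917, 1.3959

h(1.5) = 1.125000, h(1.3) = -0.953000
u_2 = 1.300000 − (-0.953000)·(1.300000 − 1.500000) / (-0.953000 − 1.125000) = 1.300000 − (0.190600)/(-2.078000) = 1.391723
h(1.391723) = -0.041630
u_3 = 1.391723 − (-0.041630)·(1.391723 − 1.300000) / (-0.041630 − (-0.953000)) = 1.391723 − (-0.003818)/(0.911370) = 1.395913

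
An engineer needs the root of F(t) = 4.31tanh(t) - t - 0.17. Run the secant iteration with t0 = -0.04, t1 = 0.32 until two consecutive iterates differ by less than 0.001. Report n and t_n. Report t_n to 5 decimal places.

F(-0.04) = -0.3023081, F(0.32) = 0.8439748
t2 = 0.3200000 − 0.8439748·(0.3600000)/(1.1462829) = 0.0549425;  |Δ| = 0.2650575
F(0.0549425) = 0.0116215
t3 = 0.0549425 − 0.0116215·(-0.2650575)/(-0.8323533) = 0.0512417;  |Δ| = 0.0037008
F(0.0512417) = -0.0005832
t4 = 0.0512417 − (-0.0005832)·(-0.0037008)/(-0.0122048) = 0.0514185;  |Δ| = 0.0001769
|t4 − t3| = 0.0001769 < 0.001

n = 4, t_n = 0.05142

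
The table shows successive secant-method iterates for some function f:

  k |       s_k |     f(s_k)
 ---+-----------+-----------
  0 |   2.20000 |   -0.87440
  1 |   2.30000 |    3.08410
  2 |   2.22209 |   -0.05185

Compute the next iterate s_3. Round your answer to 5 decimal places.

2.22338

s_3 = 2.22209 − (-0.05185)·(2.22209 − 2.30000) / (-0.05185 − 3.08410)
   = 2.22209 − (0.0040396)/(-3.1359500) = 2.2233782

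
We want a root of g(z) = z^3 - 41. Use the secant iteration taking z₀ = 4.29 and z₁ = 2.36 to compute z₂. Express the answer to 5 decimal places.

g(4.29) = 37.9535890, g(2.36) = -27.8557440
z₂ = 2.3600000 − (-27.8557440)·(2.3600000 − 4.2900000) / (-27.8557440 − 37.9535890) = 2.3600000 − (53.7615859)/(-65.8093330) = 3.1769295

3.17693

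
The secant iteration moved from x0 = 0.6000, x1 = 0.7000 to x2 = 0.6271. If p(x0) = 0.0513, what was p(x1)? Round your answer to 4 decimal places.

-0.1380

The secant line through (0.6000, 0.0513) and (0.7000, p(x1)) crosses zero at x2 = 0.6271.
So (0.6000, 0.0513), (0.7000, p(x1)), (0.6271, 0) are collinear:
p(x1) = 0.0513 · (0.7000 − 0.6271) / (0.6000 − 0.6271) = 0.0513 · (0.072900)/(-0.027100) = -0.137999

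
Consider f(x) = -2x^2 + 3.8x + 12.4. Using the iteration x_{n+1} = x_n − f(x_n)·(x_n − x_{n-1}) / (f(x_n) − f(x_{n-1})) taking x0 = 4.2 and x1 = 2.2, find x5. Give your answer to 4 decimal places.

f(4.2) = -6.920000, f(2.2) = 11.080000
x2 = 2.200000 − 11.080000·(2.200000 − 4.200000) / (11.080000 − (-6.920000)) = 2.200000 − (-22.160000)/(18.000000) = 3.431111
f(3.431111) = 1.893175
x3 = 3.431111 − 1.893175·(3.431111 − 2.200000) / (1.893175 − 11.080000) = 3.431111 − (2.330709)/(-9.186825) = 3.684812
f(3.684812) = -0.753398
x4 = 3.684812 − (-0.753398)·(3.684812 − 3.431111) / (-0.753398 − 1.893175) = 3.684812 − (-0.191138)/(-2.646573) = 3.612591
f(3.612591) = 0.026213
x5 = 3.612591 − 0.026213·(3.612591 − 3.684812) / (0.026213 − (-0.753398)) = 3.612591 − (-0.001893)/(0.779611) = 3.615020

3.6150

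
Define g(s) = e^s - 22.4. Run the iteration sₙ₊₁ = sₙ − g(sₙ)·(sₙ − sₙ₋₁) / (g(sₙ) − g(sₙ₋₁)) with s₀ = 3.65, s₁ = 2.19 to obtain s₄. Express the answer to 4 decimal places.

g(3.65) = 16.074666, g(2.19) = -13.464787
s₂ = 2.190000 − (-13.464787)·(2.190000 − 3.650000) / (-13.464787 − 16.074666) = 2.190000 − (19.658589)/(-29.539453) = 2.855503
g(2.855503) = -5.016825
s₃ = 2.855503 − (-5.016825)·(2.855503 − 2.190000) / (-5.016825 − (-13.464787)) = 2.855503 − (-3.338711)/(8.447962) = 3.250712
g(3.250712) = 3.408705
s₄ = 3.250712 − 3.408705·(3.250712 − 2.855503) / (3.408705 − (-5.016825)) = 3.250712 − (1.347151)/(8.425529) = 3.090823

3.0908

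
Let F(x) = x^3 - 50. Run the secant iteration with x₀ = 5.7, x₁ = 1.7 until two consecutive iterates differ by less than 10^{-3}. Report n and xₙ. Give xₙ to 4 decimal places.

F(5.7) = 135.193000, F(1.7) = -45.087000
x₂ = 1.700000 − (-45.087000)·(-4.000000)/(-180.280000) = 2.700377;  |Δ| = 1.000377
F(2.700377) = -30.308750
x₃ = 2.700377 − (-30.308750)·(1.000377)/(14.778250) = 4.752053;  |Δ| = 2.051676
F(4.752053) = 57.310912
x₄ = 4.752053 − 57.310912·(2.051676)/(87.619662) = 3.410078;  |Δ| = 1.341975
F(3.410078) = -10.345462
x₅ = 3.410078 − (-10.345462)·(-1.341975)/(-67.656374) = 3.615282;  |Δ| = 0.205204
F(3.615282) = -2.747317
x₆ = 3.615282 − (-2.747317)·(0.205204)/(7.598145) = 3.689479;  |Δ| = 0.074197
F(3.689479) = 0.222127
x₇ = 3.689479 − 0.222127·(0.074197)/(2.969443) = 3.683929;  |Δ| = 0.005550
F(3.683929) = -0.004187
x₈ = 3.683929 − (-0.004187)·(-0.005550)/(-0.226313) = 3.684031;  |Δ| = 0.000103
|x₈ − x₇| = 0.000103 < 10^{-3}

n = 8, xₙ = 3.6840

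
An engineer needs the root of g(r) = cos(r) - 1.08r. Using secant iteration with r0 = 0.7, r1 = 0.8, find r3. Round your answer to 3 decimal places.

g(0.7) = 0.00884, g(0.8) = -0.16729
r2 = 0.80000 − (-0.16729)·(0.80000 − 0.70000) / (-0.16729 − 0.00884) = 0.80000 − (-0.01673)/(-0.17614) = 0.70502
g(0.70502) = 0.00018
r3 = 0.70502 − 0.00018·(0.70502 − 0.80000) / (0.00018 − (-0.16729)) = 0.70502 − (-0.00002)/(0.16747) = 0.70512

0.705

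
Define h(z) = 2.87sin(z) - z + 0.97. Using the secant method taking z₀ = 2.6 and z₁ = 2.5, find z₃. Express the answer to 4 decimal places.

2.5561

h(2.6) = -0.150511, h(2.5) = 0.187615
z₂ = 2.500000 − 0.187615·(2.500000 − 2.600000) / (0.187615 − (-0.150511)) = 2.500000 − (-0.018762)/(0.338126) = 2.555487
h(2.555487) = 0.001971
z₃ = 2.555487 − 0.001971·(2.555487 − 2.500000) / (0.001971 − 0.187615) = 2.555487 − (0.000109)/(-0.185644) = 2.556076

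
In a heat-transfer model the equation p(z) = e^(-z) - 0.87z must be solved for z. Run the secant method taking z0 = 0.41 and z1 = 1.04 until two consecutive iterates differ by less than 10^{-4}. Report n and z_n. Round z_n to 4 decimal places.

p(0.41) = 0.306950, p(1.04) = -0.551345
z2 = 1.040000 − (-0.551345)·(0.630000)/(-0.858296) = 0.635305;  |Δ| = 0.404695
p(0.635305) = -0.022942
z3 = 0.635305 − (-0.022942)·(-0.404695)/(0.528403) = 0.617735;  |Δ| = 0.017571
p(0.617735) = 0.001736
z4 = 0.617735 − 0.001736·(-0.017571)/(0.024678) = 0.618970;  |Δ| = 0.001236
p(0.618970) = -0.000005
z5 = 0.618970 − (-0.000005)·(0.001236)/(-0.001741) = 0.618966;  |Δ| = 0.000004
|z5 − z4| = 0.000004 < 10^{-4}

n = 5, z_n = 0.6190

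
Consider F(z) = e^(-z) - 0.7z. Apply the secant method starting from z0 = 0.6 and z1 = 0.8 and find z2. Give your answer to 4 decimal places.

0.7076

F(0.6) = 0.128812, F(0.8) = -0.110671
z2 = 0.800000 − (-0.110671)·(0.800000 − 0.600000) / (-0.110671 − 0.128812) = 0.800000 − (-0.022134)/(-0.239483) = 0.707575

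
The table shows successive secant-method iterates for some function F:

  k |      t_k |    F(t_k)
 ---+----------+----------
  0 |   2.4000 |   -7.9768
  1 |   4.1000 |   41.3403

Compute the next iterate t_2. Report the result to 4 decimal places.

2.6750

t_2 = 4.1000 − 41.3403·(4.1000 − 2.4000) / (41.3403 − (-7.9768))
   = 4.1000 − (70.278510)/(49.317100) = 2.674967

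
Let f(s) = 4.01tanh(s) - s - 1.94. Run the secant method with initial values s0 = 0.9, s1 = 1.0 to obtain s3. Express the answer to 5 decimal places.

f(0.9) = 0.0323545, f(1.0) = 0.1139926
s2 = 1.0000000 − 0.1139926·(1.0000000 − 0.9000000) / (0.1139926 − 0.0323545) = 1.0000000 − (0.0113993)/(0.0816381) = 0.8603684
f(0.8603684) = -0.0076142
s3 = 0.8603684 − (-0.0076142)·(0.8603684 − 1.0000000) / (-0.0076142 − 0.1139926) = 0.8603684 − (0.0010632)/(-0.1216067) = 0.8691112

0.86911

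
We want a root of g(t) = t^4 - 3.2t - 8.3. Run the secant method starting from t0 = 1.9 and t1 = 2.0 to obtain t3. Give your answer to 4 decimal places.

g(1.9) = -1.347900, g(2.0) = 1.300000
t2 = 2.000000 − 1.300000·(2.000000 − 1.900000) / (1.300000 − (-1.347900)) = 2.000000 − (0.130000)/(2.647900) = 1.950904
g(1.950904) = -0.057043
t3 = 1.950904 − (-0.057043)·(1.950904 − 2.000000) / (-0.057043 − 1.300000) = 1.950904 − (0.002801)/(-1.357043) = 1.952968

1.9530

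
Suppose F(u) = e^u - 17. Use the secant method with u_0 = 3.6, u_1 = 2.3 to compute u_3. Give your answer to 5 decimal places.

F(3.6) = 19.5982344, F(2.3) = -7.0258175
u_2 = 2.3000000 − (-7.0258175)·(2.3000000 − 3.6000000) / (-7.0258175 − 19.5982344) = 2.3000000 − (9.1335628)/(-26.6240520) = 2.6430568
F(2.6430568) = -2.9438949
u_3 = 2.6430568 − (-2.9438949)·(2.6430568 − 2.3000000) / (-2.9438949 − (-7.0258175)) = 2.6430568 − (-1.0099232)/(4.0819226) = 2.8904704

2.89047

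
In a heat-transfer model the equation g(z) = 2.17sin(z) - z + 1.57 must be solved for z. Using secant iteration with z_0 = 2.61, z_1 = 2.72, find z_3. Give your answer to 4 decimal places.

g(2.61) = 0.059988, g(2.72) = -0.262005
z_2 = 2.720000 − (-0.262005)·(2.720000 − 2.610000) / (-0.262005 − 0.059988) = 2.720000 − (-0.028821)/(-0.321993) = 2.630493
g(2.630493) = 0.000933
z_3 = 2.630493 − 0.000933·(2.630493 − 2.720000) / (0.000933 − (-0.262005)) = 2.630493 − (-0.000084)/(0.262938) = 2.630811

2.6308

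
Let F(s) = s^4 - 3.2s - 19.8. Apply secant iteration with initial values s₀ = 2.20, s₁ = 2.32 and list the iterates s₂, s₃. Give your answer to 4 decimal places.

2.2794, 2.2816

F(2.20) = -3.414400, F(2.32) = 1.746230
s₂ = 2.320000 − 1.746230·(2.320000 − 2.200000) / (1.746230 − (-3.414400)) = 2.320000 − (0.209548)/(5.160630) = 2.279395
F(2.279395) = -0.099374
s₃ = 2.279395 − (-0.099374)·(2.279395 − 2.320000) / (-0.099374 − 1.746230) = 2.279395 − (0.004035)/(-1.845604) = 2.281581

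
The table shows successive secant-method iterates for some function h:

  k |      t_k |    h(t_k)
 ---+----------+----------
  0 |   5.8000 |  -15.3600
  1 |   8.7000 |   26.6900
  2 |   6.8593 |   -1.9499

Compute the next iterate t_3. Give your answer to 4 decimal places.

6.9846

t_3 = 6.8593 − (-1.9499)·(6.8593 − 8.7000) / (-1.9499 − 26.6900)
   = 6.8593 − (3.589181)/(-28.639900) = 6.984621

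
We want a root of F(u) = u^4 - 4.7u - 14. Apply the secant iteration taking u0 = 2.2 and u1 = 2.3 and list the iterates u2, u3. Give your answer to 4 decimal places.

F(2.2) = -0.914400, F(2.3) = 3.174100
u2 = 2.300000 − 3.174100·(2.300000 − 2.200000) / (3.174100 − (-0.914400)) = 2.300000 − (0.317410)/(4.088500) = 2.222365
F(2.222365) = -0.052314
u3 = 2.222365 − (-0.052314)·(2.222365 − 2.300000) / (-0.052314 − 3.174100) = 2.222365 − (0.004061)/(-3.226414) = 2.223624

2.2224, 2.2236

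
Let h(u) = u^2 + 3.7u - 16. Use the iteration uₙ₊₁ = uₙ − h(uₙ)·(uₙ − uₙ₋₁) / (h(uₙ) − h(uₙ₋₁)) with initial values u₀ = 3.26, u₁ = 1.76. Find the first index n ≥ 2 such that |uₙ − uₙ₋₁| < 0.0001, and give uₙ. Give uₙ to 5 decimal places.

n = 5, uₙ = 2.55710

h(3.26) = 6.6896000, h(1.76) = -6.3904000
u₂ = 1.7600000 − (-6.3904000)·(-1.5000000)/(-13.0800000) = 2.4928440;  |Δ| = 0.7328440
h(2.4928440) = -0.5622057
u₃ = 2.4928440 − (-0.5622057)·(0.7328440)/(5.8281943) = 2.5635364;  |Δ| = 0.0706924
h(2.5635364) = 0.0568039
u₄ = 2.5635364 − 0.0568039·(0.0706924)/(0.6190096) = 2.5570493;  |Δ| = 0.0064871
h(2.5570493) = -0.0004165
u₅ = 2.5570493 − (-0.0004165)·(-0.0064871)/(-0.0572204) = 2.5570965;  |Δ| = 0.0000472
|u₅ − u₄| = 0.0000472 < 0.0001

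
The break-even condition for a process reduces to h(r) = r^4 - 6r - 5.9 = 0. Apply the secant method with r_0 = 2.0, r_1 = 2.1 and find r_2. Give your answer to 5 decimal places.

h(2.0) = -1.9000000, h(2.1) = 0.9481000
r_2 = 2.1000000 − 0.9481000·(2.1000000 − 2.0000000) / (0.9481000 − (-1.9000000)) = 2.1000000 − (0.0948100)/(2.8481000) = 2.0667111

2.06671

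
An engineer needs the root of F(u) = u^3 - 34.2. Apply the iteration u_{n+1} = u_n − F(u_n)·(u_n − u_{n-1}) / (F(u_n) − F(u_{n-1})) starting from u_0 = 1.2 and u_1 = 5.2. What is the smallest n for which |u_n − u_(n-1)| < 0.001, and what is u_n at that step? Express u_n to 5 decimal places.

n = 8, u_n = 3.24595

F(1.2) = -32.4720000, F(5.2) = 106.4080000
u_2 = 5.2000000 − 106.4080000·(4.0000000)/(138.8800000) = 2.1352535;  |Δ| = 3.0647465
F(2.1352535) = -24.4647233
u_3 = 2.1352535 − (-24.4647233)·(-3.0647465)/(-130.8727233) = 2.7081626;  |Δ| = 0.5729091
F(2.7081626) = -14.3379443
u_4 = 2.7081626 − (-14.3379443)·(0.5729091)/(10.1267790) = 3.5193128;  |Δ| = 0.8111502
F(3.5193128) = 9.3886687
u_5 = 3.5193128 − 9.3886687·(0.8111502)/(23.7266131) = 3.1983390;  |Δ| = 0.3209738
F(3.1983390) = -1.4829991
u_6 = 3.1983390 − (-1.4829991)·(-0.3209738)/(-10.8716678) = 3.2421229;  |Δ| = 0.0437839
F(3.2421229) = -0.1208763
u_7 = 3.2421229 − (-0.1208763)·(0.0437839)/(1.3621228) = 3.2460083;  |Δ| = 0.0038854
F(3.2460083) = 0.0017941
u_8 = 3.2460083 − 0.0017941·(0.0038854)/(0.1226704) = 3.2459515;  |Δ| = 0.0000568
|u_8 − u_7| = 0.0000568 < 0.001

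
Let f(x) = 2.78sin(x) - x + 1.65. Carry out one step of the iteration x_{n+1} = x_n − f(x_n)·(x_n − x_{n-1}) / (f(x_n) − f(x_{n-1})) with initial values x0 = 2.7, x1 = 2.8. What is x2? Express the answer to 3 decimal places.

2.739

f(2.7) = 0.13812, f(2.8) = -0.21873
x2 = 2.80000 − (-0.21873)·(2.80000 − 2.70000) / (-0.21873 − 0.13812) = 2.80000 − (-0.02187)/(-0.35685) = 2.73870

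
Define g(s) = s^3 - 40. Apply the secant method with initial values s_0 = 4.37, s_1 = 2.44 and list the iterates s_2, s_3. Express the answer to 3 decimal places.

3.153, 3.520

g(4.37) = 43.45345, g(2.44) = -25.47322
s_2 = 2.44000 − (-25.47322)·(2.44000 − 4.37000) / (-25.47322 − 43.45345) = 2.44000 − (49.16331)/(-68.92667) = 3.15327
g(3.15327) = -8.64669
s_3 = 3.15327 − (-8.64669)·(3.15327 − 2.44000) / (-8.64669 − (-25.47322)) = 3.15327 − (-6.16742)/(16.82652) = 3.51980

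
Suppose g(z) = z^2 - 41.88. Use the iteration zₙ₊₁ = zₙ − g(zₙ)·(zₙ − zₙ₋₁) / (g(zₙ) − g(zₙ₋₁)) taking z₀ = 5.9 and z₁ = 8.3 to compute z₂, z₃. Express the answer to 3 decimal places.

g(5.9) = -7.07000, g(8.3) = 27.01000
z₂ = 8.30000 − 27.01000·(8.30000 − 5.90000) / (27.01000 − (-7.07000)) = 8.30000 − (64.82400)/(34.08000) = 6.39789
g(6.39789) = -0.94704
z₃ = 6.39789 − (-0.94704)·(6.39789 − 8.30000) / (-0.94704 − 27.01000) = 6.39789 − (1.80137)/(-27.95704) = 6.46232

6.398, 6.462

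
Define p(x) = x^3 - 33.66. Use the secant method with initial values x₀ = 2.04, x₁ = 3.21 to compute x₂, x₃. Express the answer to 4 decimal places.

p(2.04) = -25.170336, p(3.21) = -0.583839
x₂ = 3.210000 − (-0.583839)·(3.210000 − 2.040000) / (-0.583839 − (-25.170336)) = 3.210000 − (-0.683092)/(24.586497) = 3.237783
p(3.237783) = 0.282459
x₃ = 3.237783 − 0.282459·(3.237783 − 3.210000) / (0.282459 − (-0.583839)) = 3.237783 − (0.007848)/(0.866298) = 3.228724

3.2378, 3.2287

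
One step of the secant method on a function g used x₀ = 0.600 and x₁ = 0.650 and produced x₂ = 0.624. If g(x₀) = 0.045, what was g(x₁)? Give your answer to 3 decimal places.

The secant line through (0.600, 0.045) and (0.650, g(x₁)) crosses zero at x₂ = 0.624.
So (0.600, 0.045), (0.650, g(x₁)), (0.624, 0) are collinear:
g(x₁) = 0.045 · (0.650 − 0.624) / (0.600 − 0.624) = 0.045 · (0.02600)/(-0.02400) = -0.04875

-0.049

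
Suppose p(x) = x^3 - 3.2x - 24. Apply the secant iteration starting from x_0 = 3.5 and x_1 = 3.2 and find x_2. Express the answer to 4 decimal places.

p(3.5) = 7.675000, p(3.2) = -1.472000
x_2 = 3.200000 − (-1.472000)·(3.200000 − 3.500000) / (-1.472000 − 7.675000) = 3.200000 − (0.441600)/(-9.147000) = 3.248278

3.2483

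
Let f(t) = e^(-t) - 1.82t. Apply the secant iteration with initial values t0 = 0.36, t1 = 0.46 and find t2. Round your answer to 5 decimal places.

0.37710

f(0.36) = 0.0424763, f(0.46) = -0.2059164
t2 = 0.4600000 − (-0.2059164)·(0.4600000 − 0.3600000) / (-0.2059164 − 0.0424763) = 0.4600000 − (-0.0205916)/(-0.2483927) = 0.3771005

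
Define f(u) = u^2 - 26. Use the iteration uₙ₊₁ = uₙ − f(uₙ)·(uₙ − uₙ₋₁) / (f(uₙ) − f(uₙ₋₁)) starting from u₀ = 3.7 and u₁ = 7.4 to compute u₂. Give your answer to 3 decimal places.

4.809

f(3.7) = -12.31000, f(7.4) = 28.76000
u₂ = 7.40000 − 28.76000·(7.40000 − 3.70000) / (28.76000 − (-12.31000)) = 7.40000 − (106.41200)/(41.07000) = 4.80901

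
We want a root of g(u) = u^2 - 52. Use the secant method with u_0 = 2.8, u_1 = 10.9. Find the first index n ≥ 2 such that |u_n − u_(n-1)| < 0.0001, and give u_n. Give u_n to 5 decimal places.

g(2.8) = -44.1600000, g(10.9) = 66.8100000
u_2 = 10.9000000 − 66.8100000·(8.1000000)/(110.9700000) = 6.0233577;  |Δ| = 4.8766423
g(6.0233577) = -15.7191624
u_3 = 6.0233577 − (-15.7191624)·(-4.8766423)/(-82.5291624) = 6.9522019;  |Δ| = 0.9288442
g(6.9522019) = -3.6668894
u_4 = 6.9522019 − (-3.6668894)·(0.9288442)/(12.0522731) = 7.2348016;  |Δ| = 0.2825997
g(7.2348016) = 0.3423537
u_5 = 7.2348016 − 0.3423537·(0.2825997)/(4.0092431) = 7.2106701;  |Δ| = 0.0241315
g(7.2106701) = -0.0062372
u_6 = 7.2106701 − (-0.0062372)·(-0.0241315)/(-0.3485909) = 7.2111018;  |Δ| = 0.0004318
g(7.2111018) = -0.0000102
u_7 = 7.2111018 − (-0.0000102)·(0.0004318)/(0.0062270) = 7.2111026;  |Δ| = 0.0000007
|u_7 − u_6| = 0.0000007 < 0.0001

n = 7, u_n = 7.21110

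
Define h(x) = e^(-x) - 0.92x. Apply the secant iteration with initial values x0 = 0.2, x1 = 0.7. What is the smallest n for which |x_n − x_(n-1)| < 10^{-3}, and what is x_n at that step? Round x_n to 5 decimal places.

n = 4, x_n = 0.59783

h(0.2) = 0.6347308, h(0.7) = -0.1474147
x2 = 0.7000000 − (-0.1474147)·(0.5000000)/(-0.7821454) = 0.6057626;  |Δ| = 0.0942374
h(0.6057626) = -0.0116435
x3 = 0.6057626 − (-0.0116435)·(-0.0942374)/(0.1357712) = 0.5976810;  |Δ| = 0.0080816
h(0.5976810) = 0.0002193
x4 = 0.5976810 − 0.0002193·(-0.0080816)/(0.0118627) = 0.5978304;  |Δ| = 0.0001494
|x4 − x3| = 0.0001494 < 10^{-3}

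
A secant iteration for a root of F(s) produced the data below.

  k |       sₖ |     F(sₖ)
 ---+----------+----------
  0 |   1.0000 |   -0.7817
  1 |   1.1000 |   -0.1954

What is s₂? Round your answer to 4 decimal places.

s₂ = 1.1000 − (-0.1954)·(1.1000 − 1.0000) / (-0.1954 − (-0.7817))
   = 1.1000 − (-0.019540)/(0.586300) = 1.133328

1.1333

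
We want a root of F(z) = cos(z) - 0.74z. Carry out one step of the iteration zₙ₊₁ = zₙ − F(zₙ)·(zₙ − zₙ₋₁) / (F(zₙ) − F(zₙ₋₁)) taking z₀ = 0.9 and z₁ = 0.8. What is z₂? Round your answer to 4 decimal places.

F(0.9) = -0.044390, F(0.8) = 0.104707
z₂ = 0.800000 − 0.104707·(0.800000 − 0.900000) / (0.104707 − (-0.044390)) = 0.800000 − (-0.010471)/(0.149097) = 0.870227

0.8702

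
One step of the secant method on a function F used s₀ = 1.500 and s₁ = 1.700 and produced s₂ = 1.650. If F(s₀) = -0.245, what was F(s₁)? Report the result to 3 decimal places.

0.082

The secant line through (1.500, -0.245) and (1.700, F(s₁)) crosses zero at s₂ = 1.650.
So (1.500, -0.245), (1.700, F(s₁)), (1.650, 0) are collinear:
F(s₁) = -0.245 · (1.700 − 1.650) / (1.500 − 1.650) = -0.245 · (0.05000)/(-0.15000) = 0.08167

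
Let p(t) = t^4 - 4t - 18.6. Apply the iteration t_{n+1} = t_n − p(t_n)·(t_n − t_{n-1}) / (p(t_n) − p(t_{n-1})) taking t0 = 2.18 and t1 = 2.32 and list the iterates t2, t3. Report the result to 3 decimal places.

p(2.18) = -4.73469, p(2.32) = 1.09023
t2 = 2.32000 − 1.09023·(2.32000 − 2.18000) / (1.09023 − (-4.73469)) = 2.32000 − (0.15263)/(5.82492) = 2.29380
p(2.29380) = -0.09177
t3 = 2.29380 − (-0.09177)·(2.29380 − 2.32000) / (-0.09177 − 1.09023) = 2.29380 − (0.00240)/(-1.18200) = 2.29583

2.294, 2.296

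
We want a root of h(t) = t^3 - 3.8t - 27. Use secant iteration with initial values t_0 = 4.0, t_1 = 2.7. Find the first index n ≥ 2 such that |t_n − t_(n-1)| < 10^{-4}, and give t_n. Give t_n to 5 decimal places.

h(4.0) = 21.8000000, h(2.7) = -17.5770000
t_2 = 2.7000000 − (-17.5770000)·(-1.3000000)/(-39.3770000) = 3.2802905;  |Δ| = 0.5802905
h(3.2802905) = -4.1681744
t_3 = 3.2802905 − (-4.1681744)·(0.5802905)/(13.4088256) = 3.4606756;  |Δ| = 0.1803851
h(3.4606756) = 1.2954378
t_4 = 3.4606756 − 1.2954378·(0.1803851)/(5.4636122) = 3.4179058;  |Δ| = 0.0427698
h(3.4179058) = -0.0597929
t_5 = 3.4179058 − (-0.0597929)·(-0.0427698)/(-1.3552306) = 3.4197928;  |Δ| = 0.0018870
h(3.4197928) = -0.0007945
t_6 = 3.4197928 − (-0.0007945)·(0.0018870)/(0.0589984) = 3.4198182;  |Δ| = 0.0000254
|t_6 − t_5| = 0.0000254 < 10^{-4}

n = 6, t_n = 3.41982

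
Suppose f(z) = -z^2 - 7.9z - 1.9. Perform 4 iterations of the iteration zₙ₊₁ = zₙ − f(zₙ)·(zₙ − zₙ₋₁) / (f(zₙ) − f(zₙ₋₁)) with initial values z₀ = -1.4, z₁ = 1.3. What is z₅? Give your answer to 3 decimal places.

-0.248

f(-1.4) = 7.20000, f(1.3) = -13.86000
z₂ = 1.30000 − (-13.86000)·(1.30000 − (-1.40000)) / (-13.86000 − 7.20000) = 1.30000 − (-37.42200)/(-21.06000) = -0.47692
f(-0.47692) = 1.64024
z₃ = -0.47692 − 1.64024·(-0.47692 − 1.30000) / (1.64024 − (-13.86000)) = -0.47692 − (-2.91457)/(15.50024) = -0.28889
f(-0.28889) = 0.29877
z₄ = -0.28889 − 0.29877·(-0.28889 − (-0.47692)) / (0.29877 − 1.64024) = -0.28889 − (0.05618)/(-1.34147) = -0.24701
f(-0.24701) = -0.00963
z₅ = -0.24701 − (-0.00963)·(-0.24701 − (-0.28889)) / (-0.00963 − 0.29877) = -0.24701 − (-0.00040)/(-0.30839) = -0.24832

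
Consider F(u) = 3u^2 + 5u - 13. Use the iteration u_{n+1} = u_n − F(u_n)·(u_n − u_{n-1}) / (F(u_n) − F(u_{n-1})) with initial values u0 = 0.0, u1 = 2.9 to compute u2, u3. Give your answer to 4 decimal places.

0.9489, 1.2846

F(0.0) = -13.000000, F(2.9) = 26.730000
u2 = 2.900000 − 26.730000·(2.900000 − 0.000000) / (26.730000 − (-13.000000)) = 2.900000 − (77.517000)/(39.730000) = 0.948905
F(0.948905) = -5.554212
u3 = 0.948905 − (-5.554212)·(0.948905 − 2.900000) / (-5.554212 − 26.730000) = 0.948905 − (10.836794)/(-32.284212) = 1.284574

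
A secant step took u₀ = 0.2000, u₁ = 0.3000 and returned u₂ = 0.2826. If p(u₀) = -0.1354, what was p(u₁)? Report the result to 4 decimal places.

The secant line through (0.2000, -0.1354) and (0.3000, p(u₁)) crosses zero at u₂ = 0.2826.
So (0.2000, -0.1354), (0.3000, p(u₁)), (0.2826, 0) are collinear:
p(u₁) = -0.1354 · (0.3000 − 0.2826) / (0.2000 − 0.2826) = -0.1354 · (0.017400)/(-0.082600) = 0.028523

0.0285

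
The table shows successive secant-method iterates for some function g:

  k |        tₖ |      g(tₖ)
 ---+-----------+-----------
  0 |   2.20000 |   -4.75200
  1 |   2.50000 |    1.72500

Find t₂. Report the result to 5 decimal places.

t₂ = 2.50000 − 1.72500·(2.50000 − 2.20000) / (1.72500 − (-4.75200))
   = 2.50000 − (0.5175000)/(6.4770000) = 2.4201019

2.42010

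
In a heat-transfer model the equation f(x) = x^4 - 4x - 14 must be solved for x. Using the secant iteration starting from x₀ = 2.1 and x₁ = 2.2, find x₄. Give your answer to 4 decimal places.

f(2.1) = -2.951900, f(2.2) = 0.625600
x₂ = 2.200000 − 0.625600·(2.200000 − 2.100000) / (0.625600 − (-2.951900)) = 2.200000 − (0.062560)/(3.577500) = 2.182513
f(2.182513) = -0.040428
x₃ = 2.182513 − (-0.040428)·(2.182513 − 2.200000) / (-0.040428 − 0.625600) = 2.182513 − (0.000707)/(-0.666028) = 2.183574
f(2.183574) = -0.000501
x₄ = 2.183574 − (-0.000501)·(2.183574 − 2.182513) / (-0.000501 − (-0.040428)) = 2.183574 − (-0.000001)/(0.039927) = 2.183588

2.1836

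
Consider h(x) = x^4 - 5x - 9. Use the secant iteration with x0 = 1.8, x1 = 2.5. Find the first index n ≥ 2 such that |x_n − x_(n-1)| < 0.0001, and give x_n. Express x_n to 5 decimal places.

n = 6, x_n = 2.10162

h(1.8) = -7.5024000, h(2.5) = 17.5625000
x2 = 2.5000000 − 17.5625000·(0.7000000)/(25.0649000) = 2.0095233;  |Δ| = 0.4904767
h(2.0095233) = -2.7406880
x3 = 2.0095233 − (-2.7406880)·(-0.4904767)/(-20.3031880) = 2.0757318;  |Δ| = 0.0662085
h(2.0757318) = -0.8140871
x4 = 2.0757318 − (-0.8140871)·(0.0662085)/(1.9266009) = 2.1037082;  |Δ| = 0.0279765
h(2.1037082) = 0.0672913
x5 = 2.1037082 − 0.0672913·(0.0279765)/(0.8813783) = 2.1015723;  |Δ| = 0.0021359
h(2.1015723) = -0.0014517
x6 = 2.1015723 − (-0.0014517)·(-0.0021359)/(-0.0687429) = 2.1016174;  |Δ| = 0.0000451
|x6 − x5| = 0.0000451 < 0.0001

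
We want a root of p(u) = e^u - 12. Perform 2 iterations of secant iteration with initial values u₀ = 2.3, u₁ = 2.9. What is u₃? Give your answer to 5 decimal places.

2.47778

p(2.3) = -2.0258175, p(2.9) = 6.1741454
u₂ = 2.9000000 − 6.1741454·(2.9000000 − 2.3000000) / (6.1741454 − (-2.0258175)) = 2.9000000 − (3.7044872)/(8.1999629) = 2.4482312
p(2.4482312) = -0.4321324
u₃ = 2.4482312 − (-0.4321324)·(2.4482312 − 2.9000000) / (-0.4321324 − 6.1741454) = 2.4482312 − (0.1952239)/(-6.6062777) = 2.4777825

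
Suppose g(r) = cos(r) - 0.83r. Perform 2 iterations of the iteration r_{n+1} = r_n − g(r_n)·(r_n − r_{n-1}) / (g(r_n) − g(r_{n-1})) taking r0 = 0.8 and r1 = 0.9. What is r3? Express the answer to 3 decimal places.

g(0.8) = 0.03271, g(0.9) = -0.12539
r2 = 0.90000 − (-0.12539)·(0.90000 − 0.80000) / (-0.12539 − 0.03271) = 0.90000 − (-0.01254)/(-0.15810) = 0.82069
g(0.82069) = 0.00055
r3 = 0.82069 − 0.00055·(0.82069 − 0.90000) / (0.00055 − (-0.12539)) = 0.82069 − (-0.00004)/(0.12594) = 0.82103

0.821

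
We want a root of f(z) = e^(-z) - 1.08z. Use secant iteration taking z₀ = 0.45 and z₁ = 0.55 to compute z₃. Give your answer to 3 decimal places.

f(0.45) = 0.15163, f(0.55) = -0.01705
z₂ = 0.55000 − (-0.01705)·(0.55000 − 0.45000) / (-0.01705 − 0.15163) = 0.55000 − (-0.00171)/(-0.16868) = 0.53989
f(0.53989) = -0.00027
z₃ = 0.53989 − (-0.00027)·(0.53989 − 0.55000) / (-0.00027 − (-0.01705)) = 0.53989 − (0.00000)/(0.01678) = 0.53973

0.540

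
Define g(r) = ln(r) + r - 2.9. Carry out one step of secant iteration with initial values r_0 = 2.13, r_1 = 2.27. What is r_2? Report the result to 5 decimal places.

g(2.13) = -0.0138780, g(2.27) = 0.1897798
r_2 = 2.2700000 − 0.1897798·(2.2700000 − 2.1300000) / (0.1897798 − (-0.0138780)) = 2.2700000 − (0.0265692)/(0.2036579) = 2.1395401

2.13954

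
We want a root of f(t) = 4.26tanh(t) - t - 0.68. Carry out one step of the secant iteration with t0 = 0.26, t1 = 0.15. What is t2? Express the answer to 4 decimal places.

0.2135

f(0.26) = 0.143299, f(0.15) = -0.195750
t2 = 0.150000 − (-0.195750)·(0.150000 − 0.260000) / (-0.195750 − 0.143299) = 0.150000 − (0.021532)/(-0.339049) = 0.213508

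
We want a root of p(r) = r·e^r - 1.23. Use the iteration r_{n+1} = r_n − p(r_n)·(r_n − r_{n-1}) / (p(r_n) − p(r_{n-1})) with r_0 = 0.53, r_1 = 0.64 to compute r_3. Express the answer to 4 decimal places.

0.6452

p(0.53) = -0.329566, p(0.64) = -0.016252
r_2 = 0.640000 − (-0.016252)·(0.640000 − 0.530000) / (-0.016252 − (-0.329566)) = 0.640000 − (-0.001788)/(0.313314) = 0.645706
p(0.645706) = 0.001576
r_3 = 0.645706 − 0.001576·(0.645706 − 0.640000) / (0.001576 − (-0.016252)) = 0.645706 − (0.000009)/(0.017828) = 0.645201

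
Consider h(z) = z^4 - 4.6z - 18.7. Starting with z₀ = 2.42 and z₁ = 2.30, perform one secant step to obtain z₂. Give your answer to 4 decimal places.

2.3270

h(2.42) = 4.465421, h(2.30) = -1.295900
z₂ = 2.300000 − (-1.295900)·(2.300000 − 2.420000) / (-1.295900 − 4.465421) = 2.300000 − (0.155508)/(-5.761321) = 2.326992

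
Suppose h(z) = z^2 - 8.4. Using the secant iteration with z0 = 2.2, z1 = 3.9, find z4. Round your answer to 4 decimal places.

2.8986

h(2.2) = -3.560000, h(3.9) = 6.810000
z2 = 3.900000 − 6.810000·(3.900000 − 2.200000) / (6.810000 − (-3.560000)) = 3.900000 − (11.577000)/(10.370000) = 2.783607
h(2.783607) = -0.651535
z3 = 2.783607 − (-0.651535)·(2.783607 − 3.900000) / (-0.651535 − 6.810000) = 2.783607 − (0.727369)/(-7.461535) = 2.881089
h(2.881089) = -0.099326
z4 = 2.881089 − (-0.099326)·(2.881089 − 2.783607) / (-0.099326 − (-0.651535)) = 2.881089 − (-0.009683)/(0.552209) = 2.898623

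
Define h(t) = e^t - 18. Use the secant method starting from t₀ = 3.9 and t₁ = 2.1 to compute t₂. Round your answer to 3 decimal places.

2.529

h(3.9) = 31.40245, h(2.1) = -9.83383
t₂ = 2.10000 − (-9.83383)·(2.10000 − 3.90000) / (-9.83383 − 31.40245) = 2.10000 − (17.70089)/(-41.23628) = 2.52926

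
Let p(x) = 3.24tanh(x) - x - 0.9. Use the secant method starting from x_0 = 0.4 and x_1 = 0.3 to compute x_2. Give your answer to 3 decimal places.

p(0.4) = -0.06897, p(0.3) = -0.25615
x_2 = 0.30000 − (-0.25615)·(0.30000 − 0.40000) / (-0.25615 − (-0.06897)) = 0.30000 − (0.02561)/(-0.18718) = 0.43684

0.437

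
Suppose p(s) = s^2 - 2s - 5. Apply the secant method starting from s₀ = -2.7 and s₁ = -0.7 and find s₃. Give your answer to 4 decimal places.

-1.4822

p(-2.7) = 7.690000, p(-0.7) = -3.110000
s₂ = -0.700000 − (-3.110000)·(-0.700000 − (-2.700000)) / (-3.110000 − 7.690000) = -0.700000 − (-6.220000)/(-10.800000) = -1.275926
p(-1.275926) = -0.820161
s₃ = -1.275926 − (-0.820161)·(-1.275926 − (-0.700000)) / (-0.820161 − (-3.110000)) = -1.275926 − (0.472352)/(2.289839) = -1.482208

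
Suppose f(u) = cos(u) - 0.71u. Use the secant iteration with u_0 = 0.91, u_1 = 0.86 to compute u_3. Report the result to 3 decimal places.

0.888

f(0.91) = -0.03235, f(0.86) = 0.04184
u_2 = 0.86000 − 0.04184·(0.86000 − 0.91000) / (0.04184 − (-0.03235)) = 0.86000 − (-0.00209)/(0.07419) = 0.88820
f(0.88820) = 0.00019
u_3 = 0.88820 − 0.00019·(0.88820 − 0.86000) / (0.00019 − 0.04184) = 0.88820 − (0.00001)/(-0.04164) = 0.88833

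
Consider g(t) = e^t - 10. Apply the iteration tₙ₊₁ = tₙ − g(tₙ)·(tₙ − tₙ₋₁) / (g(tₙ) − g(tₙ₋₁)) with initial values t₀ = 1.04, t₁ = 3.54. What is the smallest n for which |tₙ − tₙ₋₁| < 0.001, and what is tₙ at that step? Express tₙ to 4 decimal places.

g(1.04) = -7.170783, g(3.54) = 24.466919
t₂ = 3.540000 − 24.466919·(2.500000)/(31.637702) = 1.606633;  |Δ| = 1.933367
g(1.606633) = -5.014006
t₃ = 1.606633 − (-5.014006)·(-1.933367)/(-29.480925) = 1.935453;  |Δ| = 0.328820
g(1.935453) = -3.072821
t₄ = 1.935453 − (-3.072821)·(0.328820)/(1.941185) = 2.455962;  |Δ| = 0.520509
g(2.455962) = 1.657641
t₅ = 2.455962 − 1.657641·(0.520509)/(4.730462) = 2.273566;  |Δ| = 0.182396
g(2.273566) = -0.286022
t₆ = 2.273566 − (-0.286022)·(-0.182396)/(-1.943664) = 2.300407;  |Δ| = 0.026841
g(2.300407) = -0.021762
t₇ = 2.300407 − (-0.021762)·(0.026841)/(0.264261) = 2.302617;  |Δ| = 0.002210
g(2.302617) = 0.000318
t₈ = 2.302617 − 0.000318·(0.002210)/(0.022079) = 2.302585;  |Δ| = 0.000032
|t₈ − t₇| = 0.000032 < 0.001

n = 8, tₙ = 2.3026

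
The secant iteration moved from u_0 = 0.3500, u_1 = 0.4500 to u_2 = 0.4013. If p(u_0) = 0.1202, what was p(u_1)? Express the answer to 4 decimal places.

-0.1141

The secant line through (0.3500, 0.1202) and (0.4500, p(u_1)) crosses zero at u_2 = 0.4013.
So (0.3500, 0.1202), (0.4500, p(u_1)), (0.4013, 0) are collinear:
p(u_1) = 0.1202 · (0.4500 − 0.4013) / (0.3500 − 0.4013) = 0.1202 · (0.048700)/(-0.051300) = -0.114108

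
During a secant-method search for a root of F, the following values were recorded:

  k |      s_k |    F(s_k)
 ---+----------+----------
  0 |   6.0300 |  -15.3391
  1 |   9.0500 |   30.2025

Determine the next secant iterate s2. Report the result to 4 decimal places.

7.0472

s2 = 9.0500 − 30.2025·(9.0500 − 6.0300) / (30.2025 − (-15.3391))
   = 9.0500 − (91.211550)/(45.541600) = 7.047182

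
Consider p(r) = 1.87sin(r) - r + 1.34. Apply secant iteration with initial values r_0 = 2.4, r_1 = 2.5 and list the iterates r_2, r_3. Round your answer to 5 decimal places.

p(2.4) = 0.2031161, p(2.5) = -0.0408571
r_2 = 2.5000000 − (-0.0408571)·(2.5000000 − 2.4000000) / (-0.0408571 − 0.2031161) = 2.5000000 − (-0.0040857)/(-0.2439732) = 2.4832535
p(2.4832535) = 0.0008200
r_3 = 2.4832535 − 0.0008200·(2.4832535 − 2.5000000) / (0.0008200 − (-0.0408571)) = 2.4832535 − (-0.0000137)/(0.0416771) = 2.4835829

2.48325, 2.48358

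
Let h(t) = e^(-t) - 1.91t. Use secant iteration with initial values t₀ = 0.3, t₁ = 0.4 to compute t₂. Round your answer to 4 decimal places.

0.3642

h(0.3) = 0.167818, h(0.4) = -0.093680
t₂ = 0.400000 − (-0.093680)·(0.400000 − 0.300000) / (-0.093680 − 0.167818) = 0.400000 − (-0.009368)/(-0.261498) = 0.364176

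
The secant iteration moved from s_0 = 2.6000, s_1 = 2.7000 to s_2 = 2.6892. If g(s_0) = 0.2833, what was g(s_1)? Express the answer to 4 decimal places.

-0.0343

The secant line through (2.6000, 0.2833) and (2.7000, g(s_1)) crosses zero at s_2 = 2.6892.
So (2.6000, 0.2833), (2.7000, g(s_1)), (2.6892, 0) are collinear:
g(s_1) = 0.2833 · (2.7000 − 2.6892) / (2.6000 − 2.6892) = 0.2833 · (0.010800)/(-0.089200) = -0.034301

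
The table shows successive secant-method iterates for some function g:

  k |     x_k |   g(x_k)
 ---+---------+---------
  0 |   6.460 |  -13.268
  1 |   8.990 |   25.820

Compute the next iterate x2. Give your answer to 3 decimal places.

x2 = 8.990 − 25.820·(8.990 − 6.460) / (25.820 − (-13.268))
   = 8.990 − (65.32460)/(39.08800) = 7.31878

7.319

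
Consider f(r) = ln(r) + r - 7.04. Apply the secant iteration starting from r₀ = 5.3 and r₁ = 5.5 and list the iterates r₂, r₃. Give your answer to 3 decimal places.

f(5.3) = -0.07229, f(5.5) = 0.16475
r₂ = 5.50000 − 0.16475·(5.50000 − 5.30000) / (0.16475 − (-0.07229)) = 5.50000 − (0.03295)/(0.23704) = 5.36100
f(5.36100) = 0.00015
r₃ = 5.36100 − 0.00015·(5.36100 − 5.50000) / (0.00015 − 0.16475) = 5.36100 − (-0.00002)/(-0.16460) = 5.36087

5.361, 5.361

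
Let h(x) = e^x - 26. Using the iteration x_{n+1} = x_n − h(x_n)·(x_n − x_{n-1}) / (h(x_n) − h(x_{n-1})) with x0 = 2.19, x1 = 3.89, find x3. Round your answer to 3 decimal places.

h(2.19) = -17.06479, h(3.89) = 22.91089
x2 = 3.89000 − 22.91089·(3.89000 − 2.19000) / (22.91089 − (-17.06479)) = 3.89000 − (38.94851)/(39.97567) = 2.91569
h(2.91569) = -7.53837
x3 = 2.91569 − (-7.53837)·(2.91569 − 3.89000) / (-7.53837 − 22.91089) = 2.91569 − (7.34467)/(-30.44925) = 3.15690

3.157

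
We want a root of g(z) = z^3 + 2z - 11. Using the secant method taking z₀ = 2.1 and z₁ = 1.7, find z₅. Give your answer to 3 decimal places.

1.926

g(2.1) = 2.46100, g(1.7) = -2.68700
z₂ = 1.70000 − (-2.68700)·(1.70000 − 2.10000) / (-2.68700 − 2.46100) = 1.70000 − (1.07480)/(-5.14800) = 1.90878
g(1.90878) = -0.22791
z₃ = 1.90878 − (-0.22791)·(1.90878 − 1.70000) / (-0.22791 − (-2.68700)) = 1.90878 − (-0.04758)/(2.45909) = 1.92813
g(1.92813) = 0.02444
z₄ = 1.92813 − 0.02444·(1.92813 − 1.90878) / (0.02444 − (-0.22791)) = 1.92813 − (0.00047)/(0.25235) = 1.92626
g(1.92626) = -0.00019
z₅ = 1.92626 − (-0.00019)·(1.92626 − 1.92813) / (-0.00019 − 0.02444) = 1.92626 − (0.00000)/(-0.02463) = 1.92627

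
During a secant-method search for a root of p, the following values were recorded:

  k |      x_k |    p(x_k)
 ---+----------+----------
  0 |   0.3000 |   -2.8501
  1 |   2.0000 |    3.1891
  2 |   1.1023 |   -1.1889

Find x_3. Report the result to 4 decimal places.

1.3461

x_3 = 1.1023 − (-1.1889)·(1.1023 − 2.0000) / (-1.1889 − 3.1891)
   = 1.1023 − (1.067276)/(-4.378000) = 1.346082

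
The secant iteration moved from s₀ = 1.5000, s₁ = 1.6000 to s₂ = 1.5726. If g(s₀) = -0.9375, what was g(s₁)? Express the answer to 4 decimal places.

0.3538

The secant line through (1.5000, -0.9375) and (1.6000, g(s₁)) crosses zero at s₂ = 1.5726.
So (1.5000, -0.9375), (1.6000, g(s₁)), (1.5726, 0) are collinear:
g(s₁) = -0.9375 · (1.6000 − 1.5726) / (1.5000 − 1.5726) = -0.9375 · (0.027400)/(-0.072600) = 0.353822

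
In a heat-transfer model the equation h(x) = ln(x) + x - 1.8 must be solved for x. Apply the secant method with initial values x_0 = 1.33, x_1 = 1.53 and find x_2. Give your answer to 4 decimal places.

1.4387

h(1.33) = -0.184821, h(1.53) = 0.155268
x_2 = 1.530000 − 0.155268·(1.530000 − 1.330000) / (0.155268 − (-0.184821)) = 1.530000 − (0.031054)/(0.340089) = 1.438690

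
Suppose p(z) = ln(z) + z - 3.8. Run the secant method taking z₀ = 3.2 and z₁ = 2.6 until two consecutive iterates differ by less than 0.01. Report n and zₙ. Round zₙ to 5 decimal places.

p(3.2) = 0.5631508, p(2.6) = -0.2444886
z₂ = 2.6000000 − (-0.2444886)·(-0.6000000)/(-0.8076394) = 2.7816320;  |Δ| = 0.1816320
p(2.7816320) = 0.0046698
z₃ = 2.7816320 − 0.0046698·(0.1816320)/(0.2491583) = 2.7782278;  |Δ| = 0.0034042
|z₃ − z₂| = 0.0034042 < 0.01

n = 3, zₙ = 2.77823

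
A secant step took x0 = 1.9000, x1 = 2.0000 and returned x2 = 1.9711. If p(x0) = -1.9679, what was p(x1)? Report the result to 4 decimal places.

The secant line through (1.9000, -1.9679) and (2.0000, p(x1)) crosses zero at x2 = 1.9711.
So (1.9000, -1.9679), (2.0000, p(x1)), (1.9711, 0) are collinear:
p(x1) = -1.9679 · (2.0000 − 1.9711) / (1.9000 − 1.9711) = -1.9679 · (0.028900)/(-0.071100) = 0.799892

0.7999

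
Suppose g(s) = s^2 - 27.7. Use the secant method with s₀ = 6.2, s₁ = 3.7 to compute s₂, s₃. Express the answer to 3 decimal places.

g(6.2) = 10.74000, g(3.7) = -14.01000
s₂ = 3.70000 − (-14.01000)·(3.70000 − 6.20000) / (-14.01000 − 10.74000) = 3.70000 − (35.02500)/(-24.75000) = 5.11515
g(5.11515) = -1.53522
s₃ = 5.11515 − (-1.53522)·(5.11515 − 3.70000) / (-1.53522 − (-14.01000)) = 5.11515 − (-2.17258)/(12.47478) = 5.28931

5.115, 5.289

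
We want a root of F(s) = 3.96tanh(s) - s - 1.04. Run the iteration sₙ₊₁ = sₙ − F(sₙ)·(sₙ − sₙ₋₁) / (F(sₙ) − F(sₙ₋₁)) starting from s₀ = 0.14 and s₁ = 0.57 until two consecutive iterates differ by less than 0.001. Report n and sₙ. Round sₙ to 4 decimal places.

F(0.14) = -0.629194, F(0.57) = 0.430823
s₂ = 0.570000 − 0.430823·(0.430000)/(1.060017) = 0.395235;  |Δ| = 0.174765
F(0.395235) = 0.053188
s₃ = 0.395235 − 0.053188·(-0.174765)/(-0.377634) = 0.370620;  |Δ| = 0.024615
F(0.370620) = -0.006666
s₄ = 0.370620 − (-0.006666)·(-0.024615)/(-0.059854) = 0.373361;  |Δ| = 0.002741
F(0.373361) = 0.000075
s₅ = 0.373361 − 0.000075·(0.002741)/(0.006740) = 0.373331;  |Δ| = 0.000030
|s₅ − s₄| = 0.000030 < 0.001

n = 5, sₙ = 0.3733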